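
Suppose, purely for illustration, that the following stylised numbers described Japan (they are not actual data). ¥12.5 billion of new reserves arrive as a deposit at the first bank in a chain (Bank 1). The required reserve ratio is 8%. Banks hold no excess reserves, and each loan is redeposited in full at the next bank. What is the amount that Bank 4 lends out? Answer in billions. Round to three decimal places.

Each bank lends a fraction (1 − rr) = 0.9200 of the deposit it receives, so Bank 4 receives 12.5·0.9200^3 and lends 12.5·0.9200^4 ≈ 8.9549 billion.

¥8.955 billion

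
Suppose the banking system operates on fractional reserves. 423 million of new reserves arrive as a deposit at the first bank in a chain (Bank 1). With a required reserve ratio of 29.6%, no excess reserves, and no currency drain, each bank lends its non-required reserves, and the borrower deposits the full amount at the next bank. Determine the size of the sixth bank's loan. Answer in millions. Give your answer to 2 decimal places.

Each bank lends a fraction (1 − rr) = 0.7040 of the deposit it receives, so Bank 6 receives 423·0.7040^5 and lends 423·0.7040^6 ≈ 51.4963 million.

51.50 million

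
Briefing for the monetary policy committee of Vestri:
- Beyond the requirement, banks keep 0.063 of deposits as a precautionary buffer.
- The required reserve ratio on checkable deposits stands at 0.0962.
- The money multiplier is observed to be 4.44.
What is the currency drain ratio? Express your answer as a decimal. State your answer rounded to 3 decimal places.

Using m = 4.44. From m = (1 + c)/(c + rr + e), rearranging gives 1 + c = m·(c + rr + e), so c·(1 − m) = m·(rr + e) − 1.
Hence c = [m·(rr + e) − 1]/(1 − m) = [4.44 × (0.0962 + 0.063) − 1] / (1 − 4.44) ≈ 0.085219.

0.085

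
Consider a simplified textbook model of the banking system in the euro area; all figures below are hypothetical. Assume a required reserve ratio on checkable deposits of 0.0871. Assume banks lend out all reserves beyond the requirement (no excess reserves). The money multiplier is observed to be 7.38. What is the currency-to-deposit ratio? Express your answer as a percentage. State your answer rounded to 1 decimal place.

Using m = 7.38. From m = (1 + c)/(c + rr + e), rearranging gives 1 + c = m·(c + rr + e), so c·(1 − m) = m·(rr + e) − 1.
Hence c = [m·(rr + e) − 1]/(1 − m) = [7.38 × (0.0871 + 0) − 1] / (1 − 7.38) ≈ 0.055988.

5.6%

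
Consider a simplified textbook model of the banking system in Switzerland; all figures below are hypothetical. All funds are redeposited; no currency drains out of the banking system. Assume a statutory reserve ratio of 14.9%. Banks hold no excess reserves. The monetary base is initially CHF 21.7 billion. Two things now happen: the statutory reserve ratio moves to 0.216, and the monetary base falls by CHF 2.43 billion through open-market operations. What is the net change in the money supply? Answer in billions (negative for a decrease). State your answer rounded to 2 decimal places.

Before: m₁ = 1 / (0.149) ≈ 6.71141, MB₁ = 21.7, so M₁ = 6.71141 × 21.7 ≈ 145.6376 billion.
After: m₂ = 1 / (0.216) ≈ 4.62963, MB₂ = 21.7 − 2.43 = 19.27, so M₂ = 4.62963 × 19.27 ≈ 89.213 billion.
ΔM = M₂ − M₁ = 89.213 − 145.6376 = -56.4246 billion.

-56.42 billion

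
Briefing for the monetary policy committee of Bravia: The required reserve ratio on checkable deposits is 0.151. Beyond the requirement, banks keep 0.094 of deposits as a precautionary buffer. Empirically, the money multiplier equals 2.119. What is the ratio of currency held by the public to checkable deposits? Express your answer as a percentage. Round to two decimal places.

Using m = 2.119. From m = (1 + c)/(c + rr + e), rearranging gives 1 + c = m·(c + rr + e), so c·(1 − m) = m·(rr + e) − 1.
Hence c = [m·(rr + e) − 1]/(1 − m) = [2.119 × (0.151 + 0.094) − 1] / (1 − 2.119) ≈ 0.429710.

42.97%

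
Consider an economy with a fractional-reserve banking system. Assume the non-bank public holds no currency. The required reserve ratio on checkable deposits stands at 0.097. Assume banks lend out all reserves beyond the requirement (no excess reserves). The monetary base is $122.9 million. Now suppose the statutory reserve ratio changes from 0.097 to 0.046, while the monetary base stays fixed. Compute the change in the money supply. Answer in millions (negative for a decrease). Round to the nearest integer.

Initially m₁ = 1 / (0.097) ≈ 10.3093, so M₁ = 10.3093 × 122.9 ≈ 1267.013 million.
After the change m₂ = 1 / (0.046) ≈ 21.7391, so M₂ = 21.7391 × 122.9 ≈ 2671.7354 million.
ΔM = M₂ − M₁ = 2671.7354 − 1267.013 = 1404.7224 million.

$1405 million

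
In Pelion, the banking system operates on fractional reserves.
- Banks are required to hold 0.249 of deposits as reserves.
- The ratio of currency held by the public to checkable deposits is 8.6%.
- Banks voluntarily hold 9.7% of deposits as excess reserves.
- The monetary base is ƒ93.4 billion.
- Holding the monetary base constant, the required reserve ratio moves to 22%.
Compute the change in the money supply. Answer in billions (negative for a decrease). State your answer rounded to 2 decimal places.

ƒ16.90 billion

Initially m₁ = (1 + 0.086) / (0.249 + 0.097 + 0.086) ≈ 2.51389, so M₁ = 2.51389 × 93.4 ≈ 234.7973 billion.
After the change m₂ = (1 + 0.086) / (0.22 + 0.097 + 0.086) ≈ 2.69479, so M₂ = 2.69479 × 93.4 ≈ 251.6934 billion.
ΔM = M₂ − M₁ = 251.6934 − 234.7973 = 16.8961 billion.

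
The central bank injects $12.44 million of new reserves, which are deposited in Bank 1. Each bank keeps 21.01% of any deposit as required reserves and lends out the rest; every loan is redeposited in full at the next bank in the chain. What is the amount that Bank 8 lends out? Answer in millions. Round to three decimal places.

$1.885 million

Each bank lends a fraction (1 − rr) = 0.7899 of the deposit it receives, so Bank 8 receives 12.44·0.7899^7 and lends 12.44·0.7899^8 ≈ 1.8854 million.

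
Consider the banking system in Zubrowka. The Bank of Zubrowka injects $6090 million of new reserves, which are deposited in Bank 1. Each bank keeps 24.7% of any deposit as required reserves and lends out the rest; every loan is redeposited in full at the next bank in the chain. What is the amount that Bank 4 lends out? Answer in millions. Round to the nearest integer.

Each bank lends a fraction (1 − rr) = 0.7530 of the deposit it receives, so Bank 4 receives 6090·0.7530^3 and lends 6090·0.7530^4 ≈ 1957.9302 million.

$1958 million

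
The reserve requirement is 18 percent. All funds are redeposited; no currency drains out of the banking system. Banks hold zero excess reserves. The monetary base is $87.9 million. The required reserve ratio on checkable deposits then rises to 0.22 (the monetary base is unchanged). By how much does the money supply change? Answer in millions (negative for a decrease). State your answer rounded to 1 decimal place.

Initially m₁ = 1 / (0.18) ≈ 5.5556, so M₁ = 5.5556 × 87.9 ≈ 488.3372 million.
After the change m₂ = 1 / (0.22) ≈ 4.5455, so M₂ = 4.5455 × 87.9 ≈ 399.5494 million.
ΔM = M₂ − M₁ = 399.5494 − 488.3372 = -88.7878 million.

-88.8 million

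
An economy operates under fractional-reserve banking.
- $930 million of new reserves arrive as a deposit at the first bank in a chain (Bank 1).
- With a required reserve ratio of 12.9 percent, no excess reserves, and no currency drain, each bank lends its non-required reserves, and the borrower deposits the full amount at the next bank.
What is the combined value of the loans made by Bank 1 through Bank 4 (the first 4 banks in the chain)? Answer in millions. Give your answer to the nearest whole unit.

Bank i lends (1 − rr)^i of the original deposit: Bank 1 lends 930·0.8710 = 810.0300, Bank 2 lends 930·0.8710² ≈ 705.5361, and so on.
Summing a geometric series: total = 930·[0.8710·(1 − 0.8710^4) / (1 − 0.8710)] ≈ 2665.3367 million.

$2665 million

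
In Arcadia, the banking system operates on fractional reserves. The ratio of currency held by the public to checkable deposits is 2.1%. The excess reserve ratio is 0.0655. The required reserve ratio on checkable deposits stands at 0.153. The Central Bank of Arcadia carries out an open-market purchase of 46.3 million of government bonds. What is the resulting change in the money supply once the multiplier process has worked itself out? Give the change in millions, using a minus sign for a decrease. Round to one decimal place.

The money multiplier is m = (1 + c) / (rr + e + c) = (1 + 0.021) / (0.153 + 0.0655 + 0.021) ≈ 4.2630.
The purchase adds 46.3 million of base, so ΔM = m × ΔMB = 4.2630 × (+46.3) = 197.3769 million.

197.4 million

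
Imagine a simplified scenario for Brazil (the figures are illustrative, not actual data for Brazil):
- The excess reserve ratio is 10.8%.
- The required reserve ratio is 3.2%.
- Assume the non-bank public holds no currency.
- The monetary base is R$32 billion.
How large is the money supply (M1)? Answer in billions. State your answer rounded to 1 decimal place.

The money multiplier is m = 1 / (rr + e) = 1 / (0.032 + 0.108) ≈ 7.1429.
So M = m × MB = 7.1429 × 32 = 228.5728 billion.

R$228.6 billion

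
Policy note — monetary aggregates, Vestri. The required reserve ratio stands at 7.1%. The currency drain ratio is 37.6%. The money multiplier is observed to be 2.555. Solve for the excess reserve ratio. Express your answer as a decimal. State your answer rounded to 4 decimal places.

0.0916

Using m = 2.555. Since m = (1 + c)/(c + rr + e), the denominator satisfies c + rr + e = (1 + c)/m = (1 + 0.376) / 2.555 ≈ 0.538552.
With c = 0.376 and rr = 0.071, the excess reserve ratio is 0.538552 − 0.376 − 0.071 = 0.091552.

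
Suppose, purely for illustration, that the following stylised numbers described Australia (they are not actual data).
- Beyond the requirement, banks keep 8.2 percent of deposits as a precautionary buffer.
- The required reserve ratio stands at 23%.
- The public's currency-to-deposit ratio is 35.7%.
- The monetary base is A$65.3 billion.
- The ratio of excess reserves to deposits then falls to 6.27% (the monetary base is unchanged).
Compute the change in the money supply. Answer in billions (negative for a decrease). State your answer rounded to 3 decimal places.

A$3.935 billion

Initially m₁ = (1 + 0.357) / (0.23 + 0.082 + 0.357) ≈ 2.028401, so M₁ = 2.028401 × 65.3 ≈ 132.4546 billion.
After the change m₂ = (1 + 0.357) / (0.23 + 0.0627 + 0.357) ≈ 2.088656, so M₂ = 2.088656 × 65.3 ≈ 136.3892 billion.
ΔM = M₂ − M₁ = 136.3892 − 132.4546 = 3.9346 billion.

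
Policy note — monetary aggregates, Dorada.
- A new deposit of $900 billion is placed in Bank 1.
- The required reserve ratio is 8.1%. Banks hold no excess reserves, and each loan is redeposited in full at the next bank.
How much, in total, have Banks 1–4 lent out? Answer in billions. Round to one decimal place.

$2927.7 billion

Bank i lends (1 − rr)^i of the original deposit: Bank 1 lends 900·0.9190 = 827.1000, Bank 2 lends 900·0.9190² = 760.1049, and so on.
Summing a geometric series: total = 900·[0.9190·(1 − 0.9190^4) / (1 − 0.9190)] ≈ 2927.6963 billion.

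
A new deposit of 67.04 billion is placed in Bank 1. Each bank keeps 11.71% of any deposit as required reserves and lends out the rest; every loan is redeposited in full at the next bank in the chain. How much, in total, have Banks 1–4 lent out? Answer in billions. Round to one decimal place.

198.3 billion

Bank i lends (1 − rr)^i of the original deposit: Bank 1 lends 67.04·0.8829 ≈ 59.1896, Bank 2 lends 67.04·0.8829² ≈ 52.2585, and so on.
Summing a geometric series: total = 67.04·[0.8829·(1 − 0.8829^4) / (1 − 0.8829)] ≈ 198.3233 billion.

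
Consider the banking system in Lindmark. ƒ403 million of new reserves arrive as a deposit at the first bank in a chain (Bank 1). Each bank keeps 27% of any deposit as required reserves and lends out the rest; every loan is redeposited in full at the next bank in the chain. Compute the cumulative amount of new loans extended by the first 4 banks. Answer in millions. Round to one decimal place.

ƒ780.2 million

Bank i lends (1 − rr)^i of the original deposit: Bank 1 lends 403·0.7300 = 294.1900, Bank 2 lends 403·0.7300² = 214.7587, and so on.
Summing a geometric series: total = 403·[0.7300·(1 − 0.7300^4) / (1 − 0.7300)] ≈ 780.1675 million.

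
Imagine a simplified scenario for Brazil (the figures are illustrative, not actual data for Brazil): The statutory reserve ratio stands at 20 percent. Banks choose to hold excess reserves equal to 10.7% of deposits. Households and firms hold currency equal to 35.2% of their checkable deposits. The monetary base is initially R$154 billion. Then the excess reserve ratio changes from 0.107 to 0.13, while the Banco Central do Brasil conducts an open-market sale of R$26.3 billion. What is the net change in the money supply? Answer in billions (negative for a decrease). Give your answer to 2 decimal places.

Before: m₁ = (1 + 0.352) / (0.2 + 0.107 + 0.352) ≈ 2.051593, MB₁ = 154, so M₁ = 2.051593 × 154 ≈ 315.9453 billion.
After: m₂ = (1 + 0.352) / (0.2 + 0.13 + 0.352) ≈ 1.982405, MB₂ = 154 − 26.3 = 127.7, so M₂ = 1.982405 × 127.7 ≈ 253.1531 billion.
ΔM = M₂ − M₁ = 253.1531 − 315.9453 = -62.7922 billion.

-62.79 billion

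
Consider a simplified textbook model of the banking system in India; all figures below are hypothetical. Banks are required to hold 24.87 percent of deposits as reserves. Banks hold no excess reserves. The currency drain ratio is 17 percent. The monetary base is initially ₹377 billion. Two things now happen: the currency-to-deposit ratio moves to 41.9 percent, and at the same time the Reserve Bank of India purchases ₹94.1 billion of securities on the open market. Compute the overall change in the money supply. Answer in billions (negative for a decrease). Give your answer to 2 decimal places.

Before: m₁ = (1 + 0.17) / (0.2487 + 0.17) ≈ 2.794364, MB₁ = 377, so M₁ = 2.794364 × 377 ≈ 1053.4752 billion.
After: m₂ = (1 + 0.419) / (0.2487 + 0.419) ≈ 2.125206, MB₂ = 377 + 94.1 = 471.1, so M₂ = 2.125206 × 471.1 ≈ 1001.1845 billion.
ΔM = M₂ − M₁ = 1001.1845 − 1053.4752 = -52.2907 billion.

-52.29 billion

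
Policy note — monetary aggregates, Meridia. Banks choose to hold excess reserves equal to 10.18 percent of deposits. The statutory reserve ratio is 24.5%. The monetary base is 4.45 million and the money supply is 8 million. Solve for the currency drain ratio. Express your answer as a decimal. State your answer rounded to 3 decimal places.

Using m = M/MB = 8/4.45 ≈ 1.797753. From m = (1 + c)/(c + rr + e), rearranging gives 1 + c = m·(c + rr + e), so c·(1 − m) = m·(rr + e) − 1.
Hence c = [m·(rr + e) − 1]/(1 − m) = [1.797753 × (0.245 + 0.1018) − 1] / (1 − 1.797753) ≈ 0.472000.

0.472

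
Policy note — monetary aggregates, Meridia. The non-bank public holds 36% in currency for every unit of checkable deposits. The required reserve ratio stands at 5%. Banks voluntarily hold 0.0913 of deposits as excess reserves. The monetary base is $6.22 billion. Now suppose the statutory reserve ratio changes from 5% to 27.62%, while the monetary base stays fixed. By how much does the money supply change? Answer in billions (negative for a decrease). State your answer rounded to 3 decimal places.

Initially m₁ = (1 + 0.36) / (0.05 + 0.0913 + 0.36) ≈ 2.71295, so M₁ = 2.71295 × 6.22 ≈ 16.8745 billion.
After the change m₂ = (1 + 0.36) / (0.2762 + 0.0913 + 0.36) ≈ 1.86942, so M₂ = 1.86942 × 6.22 ≈ 11.6278 billion.
ΔM = M₂ − M₁ = 11.6278 − 16.8745 = -5.2467 billion.

-5.247 billion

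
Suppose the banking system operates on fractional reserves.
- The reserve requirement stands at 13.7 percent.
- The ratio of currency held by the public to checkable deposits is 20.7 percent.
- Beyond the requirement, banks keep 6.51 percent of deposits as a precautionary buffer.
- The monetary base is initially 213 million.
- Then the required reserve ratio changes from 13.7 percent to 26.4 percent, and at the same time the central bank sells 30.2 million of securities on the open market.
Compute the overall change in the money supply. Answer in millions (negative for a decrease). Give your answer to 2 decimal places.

-216.87 million

Before: m₁ = (1 + 0.207) / (0.137 + 0.0651 + 0.207) ≈ 2.950379, MB₁ = 213, so M₁ = 2.950379 × 213 ≈ 628.4307 million.
After: m₂ = (1 + 0.207) / (0.264 + 0.0651 + 0.207) ≈ 2.251446, MB₂ = 213 − 30.2 = 182.8, so M₂ = 2.251446 × 182.8 ≈ 411.5643 million.
ΔM = M₂ − M₁ = 411.5643 − 628.4307 = -216.8664 million.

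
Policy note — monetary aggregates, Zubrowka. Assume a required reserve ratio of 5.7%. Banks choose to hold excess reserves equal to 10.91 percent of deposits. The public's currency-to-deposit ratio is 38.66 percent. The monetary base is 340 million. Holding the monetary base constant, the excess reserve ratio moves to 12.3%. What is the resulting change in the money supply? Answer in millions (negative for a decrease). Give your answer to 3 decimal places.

-20.926 million

Initially m₁ = (1 + 0.3866) / (0.057 + 0.1091 + 0.3866) ≈ 2.5087751, so M₁ = 2.5087751 × 340 ≈ 852.9835 million.
After the change m₂ = (1 + 0.3866) / (0.057 + 0.123 + 0.3866) ≈ 2.4472291, so M₂ = 2.4472291 × 340 ≈ 832.0579 million.
ΔM = M₂ − M₁ = 832.0579 − 852.9835 = -20.9256 million.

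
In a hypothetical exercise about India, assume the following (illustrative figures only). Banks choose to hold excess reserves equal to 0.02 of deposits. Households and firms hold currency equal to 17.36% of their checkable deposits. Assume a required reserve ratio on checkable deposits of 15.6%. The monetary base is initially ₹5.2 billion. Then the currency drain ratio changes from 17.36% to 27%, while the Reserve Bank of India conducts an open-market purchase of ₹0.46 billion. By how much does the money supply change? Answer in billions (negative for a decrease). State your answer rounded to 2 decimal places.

Before: m₁ = (1 + 0.1736) / (0.156 + 0.02 + 0.1736) ≈ 3.3570, MB₁ = 5.2, so M₁ = 3.3570 × 5.2 = 17.4564 billion.
After: m₂ = (1 + 0.27) / (0.156 + 0.02 + 0.27) ≈ 2.8475, MB₂ = 5.2 + 0.46 = 5.66, so M₂ = 2.8475 × 5.66 ≈ 16.1168 billion.
ΔM = M₂ − M₁ = 16.1168 − 17.4564 = -1.3396 billion.

-1.34 billion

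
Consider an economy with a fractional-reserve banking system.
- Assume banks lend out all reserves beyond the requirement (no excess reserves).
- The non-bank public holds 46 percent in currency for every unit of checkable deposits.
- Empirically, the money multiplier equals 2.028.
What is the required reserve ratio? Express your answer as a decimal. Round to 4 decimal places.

0.2599

Using m = 2.028. Since m = (1 + c)/(c + rr + e), the denominator satisfies c + rr + e = (1 + c)/m = (1 + 0.46) / 2.028 ≈ 0.719921.
With c = 0.46 and e = 0, the required reserve ratio is 0.719921 − 0.46 − 0 = 0.259921.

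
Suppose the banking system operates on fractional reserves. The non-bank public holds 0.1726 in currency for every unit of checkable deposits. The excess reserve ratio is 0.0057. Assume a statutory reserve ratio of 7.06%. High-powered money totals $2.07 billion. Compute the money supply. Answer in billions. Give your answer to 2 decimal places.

The money multiplier is m = (1 + c) / (rr + e + c) = (1 + 0.1726) / (0.0706 + 0.0057 + 0.1726) ≈ 4.7111.
So M = m × MB = 4.7111 × 2.07 ≈ 9.752 billion.

$9.75 billion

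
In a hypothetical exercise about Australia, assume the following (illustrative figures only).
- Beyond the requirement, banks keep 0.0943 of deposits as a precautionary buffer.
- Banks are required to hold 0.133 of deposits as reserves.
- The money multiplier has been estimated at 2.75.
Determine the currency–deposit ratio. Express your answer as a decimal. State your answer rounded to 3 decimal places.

0.214

Using m = 2.75. From m = (1 + c)/(c + rr + e), rearranging gives 1 + c = m·(c + rr + e), so c·(1 − m) = m·(rr + e) − 1.
Hence c = [m·(rr + e) − 1]/(1 − m) = [2.75 × (0.133 + 0.0943) − 1] / (1 − 2.75) ≈ 0.214243.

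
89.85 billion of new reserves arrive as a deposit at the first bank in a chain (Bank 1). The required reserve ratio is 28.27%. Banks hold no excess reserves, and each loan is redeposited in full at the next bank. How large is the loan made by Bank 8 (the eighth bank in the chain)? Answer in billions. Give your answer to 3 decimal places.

6.297 billion

Each bank lends a fraction (1 − rr) = 0.7173 of the deposit it receives, so Bank 8 receives 89.85·0.7173^7 and lends 89.85·0.7173^8 ≈ 6.2969 billion.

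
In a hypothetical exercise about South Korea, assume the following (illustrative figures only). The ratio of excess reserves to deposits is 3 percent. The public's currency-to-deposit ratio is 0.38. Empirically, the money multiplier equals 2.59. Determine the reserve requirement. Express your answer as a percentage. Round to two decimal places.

Using m = 2.59. Since m = (1 + c)/(c + rr + e), the denominator satisfies c + rr + e = (1 + c)/m = (1 + 0.38) / 2.59 ≈ 0.532819.
With c = 0.38 and e = 0.03, the reserve requirement is 0.532819 − 0.38 − 0.03 = 0.122819.

12.28%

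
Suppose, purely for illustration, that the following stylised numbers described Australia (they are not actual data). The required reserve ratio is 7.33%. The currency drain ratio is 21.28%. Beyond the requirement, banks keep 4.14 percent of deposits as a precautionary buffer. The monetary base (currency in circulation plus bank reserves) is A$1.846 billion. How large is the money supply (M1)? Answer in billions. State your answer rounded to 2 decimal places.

A$6.84 billion

The money multiplier is m = (1 + c) / (rr + e + c) = (1 + 0.2128) / (0.0733 + 0.0414 + 0.2128) ≈ 3.7032.
So M = m × MB = 3.7032 × 1.846 ≈ 6.8361 billion.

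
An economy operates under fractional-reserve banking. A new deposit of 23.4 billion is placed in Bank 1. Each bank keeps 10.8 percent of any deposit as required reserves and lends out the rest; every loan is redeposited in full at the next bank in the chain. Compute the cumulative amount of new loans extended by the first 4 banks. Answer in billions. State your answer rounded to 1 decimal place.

Bank i lends (1 − rr)^i of the original deposit: Bank 1 lends 23.4·0.8920 = 20.8728, Bank 2 lends 23.4·0.8920² ≈ 18.6185, and so on.
Summing a geometric series: total = 23.4·[0.8920·(1 − 0.8920^4) / (1 − 0.8920)] ≈ 70.9132 billion.

70.9 billion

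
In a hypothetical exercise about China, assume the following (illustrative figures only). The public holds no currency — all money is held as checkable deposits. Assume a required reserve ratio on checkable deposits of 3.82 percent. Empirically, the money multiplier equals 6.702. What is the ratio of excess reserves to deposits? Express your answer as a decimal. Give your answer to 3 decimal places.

0.111

Using m = 6.702. Since m = (1 + c)/(c + rr + e), the denominator satisfies c + rr + e = (1 + c)/m = (1 + 0) / 6.702 ≈ 0.149209.
With c = 0 and rr = 0.0382, the ratio of excess reserves to deposits is 0.149209 − 0 − 0.0382 = 0.111009.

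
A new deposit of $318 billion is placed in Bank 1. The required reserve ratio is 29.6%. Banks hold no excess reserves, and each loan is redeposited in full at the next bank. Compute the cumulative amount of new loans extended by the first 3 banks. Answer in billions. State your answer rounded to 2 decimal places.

Bank i lends (1 − rr)^i of the original deposit: Bank 1 lends 318·0.7040 = 223.8720, Bank 2 lends 318·0.7040² ≈ 157.6059, and so on.
Summing a geometric series: total = 318·[0.7040·(1 − 0.7040^3) / (1 − 0.7040)] ≈ 492.4324 billion.

$492.43 billion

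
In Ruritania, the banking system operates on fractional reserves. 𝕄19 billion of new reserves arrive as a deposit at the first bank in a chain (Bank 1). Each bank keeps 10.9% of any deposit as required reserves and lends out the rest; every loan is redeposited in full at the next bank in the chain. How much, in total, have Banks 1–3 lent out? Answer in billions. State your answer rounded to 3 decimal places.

𝕄45.452 billion

Bank i lends (1 − rr)^i of the original deposit: Bank 1 lends 19·0.8910 = 16.9290, Bank 2 lends 19·0.8910² ≈ 15.0837, and so on.
Summing a geometric series: total = 19·[0.8910·(1 − 0.8910^3) / (1 − 0.8910)] ≈ 45.4524 billion.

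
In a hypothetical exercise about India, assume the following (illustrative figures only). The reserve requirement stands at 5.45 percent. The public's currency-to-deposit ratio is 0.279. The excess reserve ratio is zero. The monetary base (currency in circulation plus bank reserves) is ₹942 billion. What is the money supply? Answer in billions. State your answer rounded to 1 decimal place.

The money multiplier is m = (1 + c) / (rr + c) = (1 + 0.279) / (0.0545 + 0.279) ≈ 3.83508.
So M = m × MB = 3.83508 × 942 ≈ 3612.6454 billion.

₹3612.6 billion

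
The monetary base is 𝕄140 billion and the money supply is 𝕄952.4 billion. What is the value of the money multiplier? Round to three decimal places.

6.803

The money multiplier is m = M / MB = 952.4 / 140 ≈ 6.80286.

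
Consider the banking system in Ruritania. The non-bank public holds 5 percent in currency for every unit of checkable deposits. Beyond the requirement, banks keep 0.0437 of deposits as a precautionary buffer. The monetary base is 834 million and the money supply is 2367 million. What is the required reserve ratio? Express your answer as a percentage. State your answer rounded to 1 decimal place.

27.6%

Using m = M/MB = 2367/834 ≈ 2.838129. Since m = (1 + c)/(c + rr + e), the denominator satisfies c + rr + e = (1 + c)/m = (1 + 0.05) / 2.838129 ≈ 0.369962.
With c = 0.05 and e = 0.0437, the required reserve ratio is 0.369962 − 0.05 − 0.0437 = 0.276262.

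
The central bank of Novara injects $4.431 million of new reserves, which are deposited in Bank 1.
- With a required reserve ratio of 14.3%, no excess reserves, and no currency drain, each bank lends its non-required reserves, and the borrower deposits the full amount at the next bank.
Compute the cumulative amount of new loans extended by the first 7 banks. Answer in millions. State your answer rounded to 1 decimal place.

Bank i lends (1 − rr)^i of the original deposit: Bank 1 lends 4.431·0.8570 ≈ 3.7974, Bank 2 lends 4.431·0.8570² ≈ 3.2543, and so on.
Summing a geometric series: total = 4.431·[0.8570·(1 − 0.8570^7) / (1 − 0.8570)] ≈ 17.5390 million.

$17.5 million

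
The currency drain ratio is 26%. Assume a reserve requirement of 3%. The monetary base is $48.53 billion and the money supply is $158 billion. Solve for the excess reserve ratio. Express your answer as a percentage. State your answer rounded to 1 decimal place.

9.7%

Using m = M/MB = 158/48.53 ≈ 3.255718. Since m = (1 + c)/(c + rr + e), the denominator satisfies c + rr + e = (1 + c)/m = (1 + 0.26) / 3.255718 ≈ 0.387011.
With c = 0.26 and rr = 0.03, the excess reserve ratio is 0.387011 − 0.26 − 0.03 = 0.097011.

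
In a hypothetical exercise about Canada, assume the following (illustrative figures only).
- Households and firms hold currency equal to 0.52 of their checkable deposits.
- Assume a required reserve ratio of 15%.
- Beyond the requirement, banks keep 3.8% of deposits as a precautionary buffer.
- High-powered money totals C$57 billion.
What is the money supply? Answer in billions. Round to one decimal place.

C$122.4 billion

The money multiplier is m = (1 + c) / (rr + e + c) = (1 + 0.52) / (0.15 + 0.038 + 0.52) ≈ 2.1469.
So M = m × MB = 2.1469 × 57 = 122.3733 billion.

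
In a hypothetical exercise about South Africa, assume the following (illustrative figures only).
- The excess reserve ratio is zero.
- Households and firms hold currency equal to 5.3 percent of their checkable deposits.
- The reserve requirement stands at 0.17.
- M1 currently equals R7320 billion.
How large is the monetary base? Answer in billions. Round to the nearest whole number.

R1550 billion

The money multiplier is m = (1 + c) / (rr + c) = (1 + 0.053) / (0.17 + 0.053) ≈ 4.72197.
MB = M / m = 7320 / 4.72197 ≈ 1550.2004 billion.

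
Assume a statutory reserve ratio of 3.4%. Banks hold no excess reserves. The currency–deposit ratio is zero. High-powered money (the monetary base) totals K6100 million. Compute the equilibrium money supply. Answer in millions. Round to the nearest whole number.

K179412 million

With no currency drain or excess reserves, the money multiplier is m = 1/rr = 1/0.034 ≈ 29.41176.
Money supply M = m × MB = 29.41176 × 6100 = 179411.736 million.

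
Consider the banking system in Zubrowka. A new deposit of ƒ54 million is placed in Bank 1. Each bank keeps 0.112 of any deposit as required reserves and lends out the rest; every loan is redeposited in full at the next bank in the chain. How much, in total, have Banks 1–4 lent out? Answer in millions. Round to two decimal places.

ƒ161.92 million

Bank i lends (1 − rr)^i of the original deposit: Bank 1 lends 54·0.8880 = 47.9520, Bank 2 lends 54·0.8880² ≈ 42.5814, and so on.
Summing a geometric series: total = 54·[0.8880·(1 − 0.8880^4) / (1 − 0.8880)] ≈ 161.9229 million.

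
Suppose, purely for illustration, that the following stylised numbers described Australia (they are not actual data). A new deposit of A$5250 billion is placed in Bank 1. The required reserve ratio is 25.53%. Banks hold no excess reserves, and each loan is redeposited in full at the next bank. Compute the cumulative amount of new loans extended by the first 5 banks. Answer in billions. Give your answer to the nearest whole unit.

A$11807 billion

Bank i lends (1 − rr)^i of the original deposit: Bank 1 lends 5250·0.7447 = 3909.6750, Bank 2 lends 5250·0.7447² ≈ 2911.5350, and so on.
Summing a geometric series: total = 5250·[0.7447·(1 − 0.7447^5) / (1 − 0.7447)] ≈ 11806.5509 billion.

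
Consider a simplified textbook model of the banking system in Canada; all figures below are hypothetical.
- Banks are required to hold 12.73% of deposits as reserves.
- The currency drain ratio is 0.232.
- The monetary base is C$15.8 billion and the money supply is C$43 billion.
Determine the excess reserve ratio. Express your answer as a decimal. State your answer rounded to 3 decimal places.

0.093

Using m = M/MB = 43/15.8 ≈ 2.721519. Since m = (1 + c)/(c + rr + e), the denominator satisfies c + rr + e = (1 + c)/m = (1 + 0.232) / 2.721519 ≈ 0.452688.
With c = 0.232 and rr = 0.1273, the excess reserve ratio is 0.452688 − 0.232 − 0.1273 = 0.093388.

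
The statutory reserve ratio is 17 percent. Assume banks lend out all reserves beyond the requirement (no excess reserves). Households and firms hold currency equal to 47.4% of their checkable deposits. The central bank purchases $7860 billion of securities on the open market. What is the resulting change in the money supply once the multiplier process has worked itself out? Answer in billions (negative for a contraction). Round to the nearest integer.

$17990 billion

The money multiplier is m = (1 + c) / (rr + c) = (1 + 0.474) / (0.17 + 0.474) ≈ 2.28882.
The purchase adds 7860 billion of base, so ΔM = m × ΔMB = 2.28882 × (+7860) = 17990.1252 billion.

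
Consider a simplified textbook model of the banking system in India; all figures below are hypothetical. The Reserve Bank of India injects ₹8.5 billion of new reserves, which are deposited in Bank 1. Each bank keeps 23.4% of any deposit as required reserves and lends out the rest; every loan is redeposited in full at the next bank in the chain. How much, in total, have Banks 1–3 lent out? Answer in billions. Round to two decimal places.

Bank i lends (1 − rr)^i of the original deposit: Bank 1 lends 8.5·0.7660 = 6.5110, Bank 2 lends 8.5·0.7660² ≈ 4.9874, and so on.
Summing a geometric series: total = 8.5·[0.7660·(1 − 0.7660^3) / (1 − 0.7660)] ≈ 15.3188 billion.

₹15.32 billion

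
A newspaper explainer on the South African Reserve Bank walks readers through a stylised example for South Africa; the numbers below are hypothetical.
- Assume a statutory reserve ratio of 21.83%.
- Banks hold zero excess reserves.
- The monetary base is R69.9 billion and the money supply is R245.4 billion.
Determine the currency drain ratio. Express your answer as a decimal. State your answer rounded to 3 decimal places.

0.093

Using m = M/MB = 245.4/69.9 ≈ 3.510730. From m = (1 + c)/(c + rr + e), rearranging gives 1 + c = m·(c + rr + e), so c·(1 − m) = m·(rr + e) − 1.
Hence c = [m·(rr + e) − 1]/(1 − m) = [3.510730 × (0.2183 + 0) − 1] / (1 − 3.510730) ≈ 0.093044.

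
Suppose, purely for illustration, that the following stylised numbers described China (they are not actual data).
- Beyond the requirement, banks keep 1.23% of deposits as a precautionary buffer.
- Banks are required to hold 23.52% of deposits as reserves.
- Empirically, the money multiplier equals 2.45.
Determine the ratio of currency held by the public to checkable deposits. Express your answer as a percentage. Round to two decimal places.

27.15%

Using m = 2.45. From m = (1 + c)/(c + rr + e), rearranging gives 1 + c = m·(c + rr + e), so c·(1 − m) = m·(rr + e) − 1.
Hence c = [m·(rr + e) − 1]/(1 − m) = [2.45 × (0.2352 + 0.0123) − 1] / (1 − 2.45) ≈ 0.271466.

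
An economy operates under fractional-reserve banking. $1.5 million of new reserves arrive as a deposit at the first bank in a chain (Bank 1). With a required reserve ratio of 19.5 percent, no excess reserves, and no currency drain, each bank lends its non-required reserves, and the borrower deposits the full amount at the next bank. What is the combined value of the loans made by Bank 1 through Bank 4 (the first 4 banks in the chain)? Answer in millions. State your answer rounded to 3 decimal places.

Bank i lends (1 − rr)^i of the original deposit: Bank 1 lends 1.5·0.8050 = 1.2075, Bank 2 lends 1.5·0.8050² ≈ 0.9720, and so on.
Summing a geometric series: total = 1.5·[0.8050·(1 − 0.8050^4) / (1 − 0.8050)] ≈ 3.5919 million.

$3.592 million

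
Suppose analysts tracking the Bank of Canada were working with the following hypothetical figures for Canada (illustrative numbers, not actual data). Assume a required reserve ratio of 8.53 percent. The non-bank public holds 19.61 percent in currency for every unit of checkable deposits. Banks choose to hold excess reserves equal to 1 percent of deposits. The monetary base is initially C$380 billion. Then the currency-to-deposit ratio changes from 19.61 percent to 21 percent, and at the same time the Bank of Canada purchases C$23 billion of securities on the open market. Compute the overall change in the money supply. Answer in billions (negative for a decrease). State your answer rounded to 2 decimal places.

Before: m₁ = (1 + 0.1961) / (0.0853 + 0.01 + 0.1961) ≈ 4.104667, MB₁ = 380, so M₁ = 4.104667 × 380 ≈ 1559.7735 billion.
After: m₂ = (1 + 0.21) / (0.0853 + 0.01 + 0.21) ≈ 3.963315, MB₂ = 380 + 23 = 403, so M₂ = 3.963315 × 403 ≈ 1597.2159 billion.
ΔM = M₂ − M₁ = 1597.2159 − 1559.7735 = 37.4424 billion.

C$37.44 billion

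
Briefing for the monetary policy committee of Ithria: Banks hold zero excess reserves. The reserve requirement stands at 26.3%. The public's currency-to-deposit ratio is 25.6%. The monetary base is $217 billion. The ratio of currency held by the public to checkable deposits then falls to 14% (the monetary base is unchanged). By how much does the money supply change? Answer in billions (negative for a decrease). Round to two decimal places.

$88.70 billion

Initially m₁ = (1 + 0.256) / (0.263 + 0.256) ≈ 2.420039, so M₁ = 2.420039 × 217 ≈ 525.1485 billion.
After the change m₂ = (1 + 0.14) / (0.263 + 0.14) ≈ 2.828784, so M₂ = 2.828784 × 217 ≈ 613.8461 billion.
ΔM = M₂ − M₁ = 613.8461 − 525.1485 = 88.6976 billion.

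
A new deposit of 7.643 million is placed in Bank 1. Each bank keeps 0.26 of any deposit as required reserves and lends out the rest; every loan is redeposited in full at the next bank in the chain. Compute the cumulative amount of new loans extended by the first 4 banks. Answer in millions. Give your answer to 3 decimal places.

Bank i lends (1 − rr)^i of the original deposit: Bank 1 lends 7.643·0.7400 ≈ 5.6558, Bank 2 lends 7.643·0.7400² ≈ 4.1853, and so on.
Summing a geometric series: total = 7.643·[0.7400·(1 − 0.7400^4) / (1 − 0.7400)] ≈ 15.2301 million.

15.230 million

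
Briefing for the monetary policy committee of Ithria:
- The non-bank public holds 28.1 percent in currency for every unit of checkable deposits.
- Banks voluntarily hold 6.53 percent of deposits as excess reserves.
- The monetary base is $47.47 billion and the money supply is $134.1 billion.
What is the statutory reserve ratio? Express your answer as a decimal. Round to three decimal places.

0.107

Using m = M/MB = 134.1/47.47 ≈ 2.824942. Since m = (1 + c)/(c + rr + e), the denominator satisfies c + rr + e = (1 + c)/m = (1 + 0.281) / 2.824942 ≈ 0.453461.
With c = 0.281 and e = 0.0653, the statutory reserve ratio is 0.453461 − 0.281 − 0.0653 = 0.107161.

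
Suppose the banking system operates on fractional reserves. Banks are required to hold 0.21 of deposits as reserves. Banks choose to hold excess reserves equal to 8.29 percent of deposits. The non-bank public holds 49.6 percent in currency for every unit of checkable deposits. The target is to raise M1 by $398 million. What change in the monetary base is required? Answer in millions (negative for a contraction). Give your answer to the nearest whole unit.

$210 million

The money multiplier is m = (1 + c) / (rr + e + c) = (1 + 0.496) / (0.21 + 0.0829 + 0.496) ≈ 1.8963.
ΔMB = ΔM / m = (+398) / 1.8963 ≈ 209.8824 million.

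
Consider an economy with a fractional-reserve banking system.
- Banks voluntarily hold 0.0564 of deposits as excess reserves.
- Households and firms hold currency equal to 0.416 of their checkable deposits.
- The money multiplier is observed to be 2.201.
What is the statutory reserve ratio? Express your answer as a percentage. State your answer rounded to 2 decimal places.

Using m = 2.201. Since m = (1 + c)/(c + rr + e), the denominator satisfies c + rr + e = (1 + c)/m = (1 + 0.416) / 2.201 ≈ 0.643344.
With c = 0.416 and e = 0.0564, the statutory reserve ratio is 0.643344 − 0.416 − 0.0564 = 0.170944.

17.09%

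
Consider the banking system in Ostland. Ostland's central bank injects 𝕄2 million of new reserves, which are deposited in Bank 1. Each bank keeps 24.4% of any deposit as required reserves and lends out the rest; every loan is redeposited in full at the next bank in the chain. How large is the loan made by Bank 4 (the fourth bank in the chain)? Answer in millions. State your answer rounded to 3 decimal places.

Each bank lends a fraction (1 − rr) = 0.7560 of the deposit it receives, so Bank 4 receives 2·0.7560^3 and lends 2·0.7560^4 ≈ 0.6533 million.

𝕄0.653 million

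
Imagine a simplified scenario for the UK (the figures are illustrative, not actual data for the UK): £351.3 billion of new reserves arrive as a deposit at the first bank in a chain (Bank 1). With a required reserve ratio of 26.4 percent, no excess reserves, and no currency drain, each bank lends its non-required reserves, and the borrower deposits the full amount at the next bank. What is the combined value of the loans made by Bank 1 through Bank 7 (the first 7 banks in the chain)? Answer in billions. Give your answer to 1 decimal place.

£864.8 billion

Bank i lends (1 − rr)^i of the original deposit: Bank 1 lends 351.3·0.7360 = 258.5568, Bank 2 lends 351.3·0.7360² ≈ 190.2978, and so on.
Summing a geometric series: total = 351.3·[0.7360·(1 − 0.7360^7) / (1 − 0.7360)] ≈ 864.8050 billion.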